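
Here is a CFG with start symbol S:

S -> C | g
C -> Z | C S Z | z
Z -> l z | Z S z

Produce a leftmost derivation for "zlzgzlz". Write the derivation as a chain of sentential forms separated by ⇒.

S ⇒ C ⇒ CSZ ⇒ zSZ ⇒ zCZ ⇒ zZZ ⇒ zZSzZ ⇒ zlzSzZ ⇒ zlzgzZ ⇒ zlzgzlz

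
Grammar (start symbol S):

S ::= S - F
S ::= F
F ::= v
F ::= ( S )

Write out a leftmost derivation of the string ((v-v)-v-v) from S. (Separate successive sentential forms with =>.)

S => F => (S) => (S-F) => (S-F-F) => (F-F-F) => ((S)-F-F) => ((S-F)-F-F) => ((F-F)-F-F) => ((v-F)-F-F) => ((v-v)-F-F) => ((v-v)-v-F) => ((v-v)-v-v)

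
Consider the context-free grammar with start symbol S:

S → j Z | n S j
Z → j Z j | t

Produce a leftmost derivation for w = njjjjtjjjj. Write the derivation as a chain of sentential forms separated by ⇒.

S ⇒ nSj   [S → n S j]
nSj ⇒ njZj   [S → j Z]
njZj ⇒ njjZjj   [Z → j Z j]
njjZjj ⇒ njjjZjjj   [Z → j Z j]
njjjZjjj ⇒ njjjjZjjjj   [Z → j Z j]
njjjjZjjjj ⇒ njjjjtjjjj   [Z → t]

S⇒nSj⇒njZj⇒njjZjj⇒njjjZjjj⇒njjjjZjjjj⇒njjjjtjjjj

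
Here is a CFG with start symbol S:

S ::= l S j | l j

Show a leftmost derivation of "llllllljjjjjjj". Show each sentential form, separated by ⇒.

S ⇒ lSj ⇒ llSjj ⇒ lllSjjj ⇒ llllSjjjj ⇒ lllllSjjjjj ⇒ llllllSjjjjjj ⇒ llllllljjjjjjj

S ⇒ lSj   [S ::= l S j]
lSj ⇒ llSjj   [S ::= l S j]
llSjj ⇒ lllSjjj   [S ::= l S j]
lllSjjj ⇒ llllSjjjj   [S ::= l S j]
llllSjjjj ⇒ lllllSjjjjj   [S ::= l S j]
lllllSjjjjj ⇒ llllllSjjjjjj   [S ::= l S j]
llllllSjjjjjj ⇒ llllllljjjjjjj   [S ::= l j]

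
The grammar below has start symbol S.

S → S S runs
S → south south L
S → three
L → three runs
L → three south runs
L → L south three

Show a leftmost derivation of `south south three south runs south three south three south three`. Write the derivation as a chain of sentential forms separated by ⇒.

S ⇒ south south L   [S → south south L]
south south L ⇒ south south L south three   [L → L south three]
south south L south three ⇒ south south L south three south three   [L → L south three]
south south L south three south three ⇒ south south L south three south three south three   [L → L south three]
south south L south three south three south three ⇒ south south three south runs south three south three south three   [L → three south runs]

S ⇒ south south L ⇒ south south L south three ⇒ south south L south three south three ⇒ south south L south three south three south three ⇒ south south three south runs south three south three south three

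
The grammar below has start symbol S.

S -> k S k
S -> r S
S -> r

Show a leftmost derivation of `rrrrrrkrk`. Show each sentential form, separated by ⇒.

S ⇒ rS ⇒ rrS ⇒ rrrS ⇒ rrrrS ⇒ rrrrrS ⇒ rrrrrrS ⇒ rrrrrrkSk ⇒ rrrrrrkrk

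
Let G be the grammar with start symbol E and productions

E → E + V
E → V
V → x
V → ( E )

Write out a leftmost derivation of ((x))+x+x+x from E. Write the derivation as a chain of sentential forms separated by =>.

E=>E+V=>E+V+V=>E+V+V+V=>V+V+V+V=>(E)+V+V+V=>(V)+V+V+V=>((E))+V+V+V=>((V))+V+V+V=>((x))+V+V+V=>((x))+x+V+V=>((x))+x+x+V=>((x))+x+x+x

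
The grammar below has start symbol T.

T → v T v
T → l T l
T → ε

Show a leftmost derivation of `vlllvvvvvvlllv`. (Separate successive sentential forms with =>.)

T=>vTv=>vlTlv=>vllTllv=>vlllTlllv=>vlllvTvlllv=>vlllvvTvvlllv=>vlllvvvTvvvlllv=>vlllvvvvvvlllv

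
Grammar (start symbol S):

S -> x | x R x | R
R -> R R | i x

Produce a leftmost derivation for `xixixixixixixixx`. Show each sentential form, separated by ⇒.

S ⇒ xRx ⇒ xRRx ⇒ xRRRx ⇒ xixRRx ⇒ xixRRRx ⇒ xixRRRRx ⇒ xixRRRRRx ⇒ xixRRRRRRx ⇒ xixixRRRRRx ⇒ xixixixRRRRx ⇒ xixixixixRRRx ⇒ xixixixixixRRx ⇒ xixixixixixixRx ⇒ xixixixixixixixx

S ⇒ xRx   [S -> x R x]
xRx ⇒ xRRx   [R -> R R]
xRRx ⇒ xRRRx   [R -> R R]
xRRRx ⇒ xixRRx   [R -> i x]
xixRRx ⇒ xixRRRx   [R -> R R]
xixRRRx ⇒ xixRRRRx   [R -> R R]
xixRRRRx ⇒ xixRRRRRx   [R -> R R]
xixRRRRRx ⇒ xixRRRRRRx   [R -> R R]
xixRRRRRRx ⇒ xixixRRRRRx   [R -> i x]
xixixRRRRRx ⇒ xixixixRRRRx   [R -> i x]
xixixixRRRRx ⇒ xixixixixRRRx   [R -> i x]
xixixixixRRRx ⇒ xixixixixixRRx   [R -> i x]
xixixixixixRRx ⇒ xixixixixixixRx   [R -> i x]
xixixixixixixRx ⇒ xixixixixixixixx   [R -> i x]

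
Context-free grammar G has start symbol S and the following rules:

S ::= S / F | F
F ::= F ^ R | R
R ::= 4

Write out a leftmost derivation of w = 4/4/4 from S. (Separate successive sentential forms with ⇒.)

S ⇒ S/F   [S ::= S / F]
S/F ⇒ S/F/F   [S ::= S / F]
S/F/F ⇒ F/F/F   [S ::= F]
F/F/F ⇒ R/F/F   [F ::= R]
R/F/F ⇒ 4/F/F   [R ::= 4]
4/F/F ⇒ 4/R/F   [F ::= R]
4/R/F ⇒ 4/4/F   [R ::= 4]
4/4/F ⇒ 4/4/R   [F ::= R]
4/4/R ⇒ 4/4/4   [R ::= 4]

S ⇒ S/F ⇒ S/F/F ⇒ F/F/F ⇒ R/F/F ⇒ 4/F/F ⇒ 4/R/F ⇒ 4/4/F ⇒ 4/4/R ⇒ 4/4/4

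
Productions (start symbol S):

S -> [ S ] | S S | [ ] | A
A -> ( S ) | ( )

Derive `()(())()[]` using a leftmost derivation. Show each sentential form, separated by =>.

S=>SS=>SSS=>ASS=>()SS=>()AS=>()(S)S=>()(A)S=>()(())S=>()(())SS=>()(())AS=>()(())()S=>()(())()[]

S => SS   [S -> S S]
SS => SSS   [S -> S S]
SSS => ASS   [S -> A]
ASS => ()SS   [A -> ( )]
()SS => ()AS   [S -> A]
()AS => ()(S)S   [A -> ( S )]
()(S)S => ()(A)S   [S -> A]
()(A)S => ()(())S   [A -> ( )]
()(())S => ()(())SS   [S -> S S]
()(())SS => ()(())AS   [S -> A]
()(())AS => ()(())()S   [A -> ( )]
()(())()S => ()(())()[]   [S -> [ ]]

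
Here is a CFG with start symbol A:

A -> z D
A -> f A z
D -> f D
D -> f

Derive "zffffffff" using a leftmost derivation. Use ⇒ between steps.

A ⇒ zD   [A -> z D]
zD ⇒ zfD   [D -> f D]
zfD ⇒ zffD   [D -> f D]
zffD ⇒ zfffD   [D -> f D]
zfffD ⇒ zffffD   [D -> f D]
zffffD ⇒ zfffffD   [D -> f D]
zfffffD ⇒ zffffffD   [D -> f D]
zffffffD ⇒ zfffffffD   [D -> f D]
zfffffffD ⇒ zffffffff   [D -> f]

A⇒zD⇒zfD⇒zffD⇒zfffD⇒zffffD⇒zfffffD⇒zffffffD⇒zfffffffD⇒zffffffff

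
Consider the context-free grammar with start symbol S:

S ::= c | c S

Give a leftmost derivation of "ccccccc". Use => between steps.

S => cS => ccS => cccS => ccccS => cccccS => ccccccS => ccccccc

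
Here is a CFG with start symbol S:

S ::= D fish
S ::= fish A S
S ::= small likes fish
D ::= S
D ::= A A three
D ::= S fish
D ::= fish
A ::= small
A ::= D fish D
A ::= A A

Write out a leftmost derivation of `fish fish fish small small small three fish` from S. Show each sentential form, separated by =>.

S => D fish => A A three fish => A A A three fish => A A A A three fish => D fish D A A A three fish => fish fish D A A A three fish => fish fish fish A A A three fish => fish fish fish small A A three fish => fish fish fish small small A three fish => fish fish fish small small small three fish

S => D fish   [S ::= D fish]
D fish => A A three fish   [D ::= A A three]
A A three fish => A A A three fish   [A ::= A A]
A A A three fish => A A A A three fish   [A ::= A A]
A A A A three fish => D fish D A A A three fish   [A ::= D fish D]
D fish D A A A three fish => fish fish D A A A three fish   [D ::= fish]
fish fish D A A A three fish => fish fish fish A A A three fish   [D ::= fish]
fish fish fish A A A three fish => fish fish fish small A A three fish   [A ::= small]
fish fish fish small A A three fish => fish fish fish small small A three fish   [A ::= small]
fish fish fish small small A three fish => fish fish fish small small small three fish   [A ::= small]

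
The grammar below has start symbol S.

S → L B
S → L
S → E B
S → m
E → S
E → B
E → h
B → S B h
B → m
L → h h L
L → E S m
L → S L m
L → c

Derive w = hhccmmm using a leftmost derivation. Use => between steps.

S => EB => SB => LBB => SLmBB => LLmBB => hhLLmBB => hhcLmBB => hhccmBB => hhccmmB => hhccmmm

S => EB   [S → E B]
EB => SB   [E → S]
SB => LBB   [S → L B]
LBB => SLmBB   [L → S L m]
SLmBB => LLmBB   [S → L]
LLmBB => hhLLmBB   [L → h h L]
hhLLmBB => hhcLmBB   [L → c]
hhcLmBB => hhccmBB   [L → c]
hhccmBB => hhccmmB   [B → m]
hhccmmB => hhccmmm   [B → m]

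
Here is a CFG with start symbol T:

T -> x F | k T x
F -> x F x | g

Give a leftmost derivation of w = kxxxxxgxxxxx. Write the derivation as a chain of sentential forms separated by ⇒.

T⇒kTx⇒kxFx⇒kxxFxx⇒kxxxFxxx⇒kxxxxFxxxx⇒kxxxxxFxxxxx⇒kxxxxxgxxxxx

T ⇒ kTx   [T -> k T x]
kTx ⇒ kxFx   [T -> x F]
kxFx ⇒ kxxFxx   [F -> x F x]
kxxFxx ⇒ kxxxFxxx   [F -> x F x]
kxxxFxxx ⇒ kxxxxFxxxx   [F -> x F x]
kxxxxFxxxx ⇒ kxxxxxFxxxxx   [F -> x F x]
kxxxxxFxxxxx ⇒ kxxxxxgxxxxx   [F -> g]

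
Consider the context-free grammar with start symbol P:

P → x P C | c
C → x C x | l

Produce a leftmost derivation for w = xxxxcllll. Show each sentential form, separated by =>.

P => xPC   [P → x P C]
xPC => xxPCC   [P → x P C]
xxPCC => xxxPCCC   [P → x P C]
xxxPCCC => xxxxPCCCC   [P → x P C]
xxxxPCCCC => xxxxcCCCC   [P → c]
xxxxcCCCC => xxxxclCCC   [C → l]
xxxxclCCC => xxxxcllCC   [C → l]
xxxxcllCC => xxxxclllC   [C → l]
xxxxclllC => xxxxcllll   [C → l]

P => xPC => xxPCC => xxxPCCC => xxxxPCCCC => xxxxcCCCC => xxxxclCCC => xxxxcllCC => xxxxclllC => xxxxcllll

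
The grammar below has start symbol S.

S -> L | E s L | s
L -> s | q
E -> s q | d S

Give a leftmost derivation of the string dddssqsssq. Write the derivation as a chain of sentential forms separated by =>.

S=>EsL=>dSsL=>dEsLsL=>ddSsLsL=>ddEsLsLsL=>dddSsLsLsL=>dddssLsLsL=>dddssqsLsL=>dddssqsssL=>dddssqsssq

S => EsL   [S -> E s L]
EsL => dSsL   [E -> d S]
dSsL => dEsLsL   [S -> E s L]
dEsLsL => ddSsLsL   [E -> d S]
ddSsLsL => ddEsLsLsL   [S -> E s L]
ddEsLsLsL => dddSsLsLsL   [E -> d S]
dddSsLsLsL => dddssLsLsL   [S -> s]
dddssLsLsL => dddssqsLsL   [L -> q]
dddssqsLsL => dddssqsssL   [L -> s]
dddssqsssL => dddssqsssq   [L -> q]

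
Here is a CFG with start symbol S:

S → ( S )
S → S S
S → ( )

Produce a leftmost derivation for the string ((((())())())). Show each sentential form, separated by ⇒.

S ⇒ (S) ⇒ ((S)) ⇒ ((SS)) ⇒ (((S)S)) ⇒ (((SS)S)) ⇒ ((((S)S)S)) ⇒ ((((())S)S)) ⇒ ((((())())S)) ⇒ ((((())())()))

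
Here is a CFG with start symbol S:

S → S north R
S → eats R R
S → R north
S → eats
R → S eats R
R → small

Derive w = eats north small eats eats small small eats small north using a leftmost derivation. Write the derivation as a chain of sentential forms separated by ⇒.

S ⇒ R north ⇒ S eats R north ⇒ S north R eats R north ⇒ eats north R eats R north ⇒ eats north small eats R north ⇒ eats north small eats S eats R north ⇒ eats north small eats eats R R eats R north ⇒ eats north small eats eats small R eats R north ⇒ eats north small eats eats small small eats R north ⇒ eats north small eats eats small small eats small north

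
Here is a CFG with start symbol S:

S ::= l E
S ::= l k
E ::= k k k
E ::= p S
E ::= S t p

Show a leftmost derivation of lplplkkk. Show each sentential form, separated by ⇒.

S ⇒ lE   [S ::= l E]
lE ⇒ lpS   [E ::= p S]
lpS ⇒ lplE   [S ::= l E]
lplE ⇒ lplpS   [E ::= p S]
lplpS ⇒ lplplE   [S ::= l E]
lplplE ⇒ lplplkkk   [E ::= k k k]

S ⇒ lE ⇒ lpS ⇒ lplE ⇒ lplpS ⇒ lplplE ⇒ lplplkkk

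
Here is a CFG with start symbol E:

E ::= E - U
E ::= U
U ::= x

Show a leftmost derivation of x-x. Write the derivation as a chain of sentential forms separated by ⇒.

E ⇒ E-U   [E ::= E - U]
E-U ⇒ U-U   [E ::= U]
U-U ⇒ x-U   [U ::= x]
x-U ⇒ x-x   [U ::= x]

E ⇒ E-U ⇒ U-U ⇒ x-U ⇒ x-x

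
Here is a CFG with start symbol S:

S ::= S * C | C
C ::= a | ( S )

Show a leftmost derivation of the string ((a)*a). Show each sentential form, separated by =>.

S => C   [S ::= C]
C => (S)   [C ::= ( S )]
(S) => (S*C)   [S ::= S * C]
(S*C) => (C*C)   [S ::= C]
(C*C) => ((S)*C)   [C ::= ( S )]
((S)*C) => ((C)*C)   [S ::= C]
((C)*C) => ((a)*C)   [C ::= a]
((a)*C) => ((a)*a)   [C ::= a]

S => C => (S) => (S*C) => (C*C) => ((S)*C) => ((C)*C) => ((a)*C) => ((a)*a)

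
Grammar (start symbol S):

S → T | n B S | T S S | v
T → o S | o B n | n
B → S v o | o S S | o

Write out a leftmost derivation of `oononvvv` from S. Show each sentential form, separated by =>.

S=>TSS=>oBnSS=>oonSS=>oonTSSS=>oonoSSSS=>oonoTSSS=>oononSSS=>oononvSS=>oononvvS=>oononvvv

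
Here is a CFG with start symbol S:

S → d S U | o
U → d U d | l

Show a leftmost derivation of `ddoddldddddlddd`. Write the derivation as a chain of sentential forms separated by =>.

S => dSU => ddSUU => ddoUU => ddodUdU => ddoddUddU => ddoddlddU => ddoddldddUd => ddoddlddddUdd => ddoddldddddUddd => ddoddldddddlddd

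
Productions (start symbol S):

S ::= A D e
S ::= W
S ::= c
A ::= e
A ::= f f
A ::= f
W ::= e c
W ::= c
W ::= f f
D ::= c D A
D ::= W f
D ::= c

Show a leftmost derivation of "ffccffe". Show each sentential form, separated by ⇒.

S ⇒ ADe   [S ::= A D e]
ADe ⇒ ffDe   [A ::= f f]
ffDe ⇒ ffcDAe   [D ::= c D A]
ffcDAe ⇒ ffccAe   [D ::= c]
ffccAe ⇒ ffccffe   [A ::= f f]

S⇒ADe⇒ffDe⇒ffcDAe⇒ffccAe⇒ffccffe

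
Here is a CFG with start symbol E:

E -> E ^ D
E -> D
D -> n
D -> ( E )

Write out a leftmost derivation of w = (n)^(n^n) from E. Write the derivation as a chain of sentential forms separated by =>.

E => E^D   [E -> E ^ D]
E^D => D^D   [E -> D]
D^D => (E)^D   [D -> ( E )]
(E)^D => (D)^D   [E -> D]
(D)^D => (n)^D   [D -> n]
(n)^D => (n)^(E)   [D -> ( E )]
(n)^(E) => (n)^(E^D)   [E -> E ^ D]
(n)^(E^D) => (n)^(D^D)   [E -> D]
(n)^(D^D) => (n)^(n^D)   [D -> n]
(n)^(n^D) => (n)^(n^n)   [D -> n]

E => E^D => D^D => (E)^D => (D)^D => (n)^D => (n)^(E) => (n)^(E^D) => (n)^(D^D) => (n)^(n^D) => (n)^(n^n)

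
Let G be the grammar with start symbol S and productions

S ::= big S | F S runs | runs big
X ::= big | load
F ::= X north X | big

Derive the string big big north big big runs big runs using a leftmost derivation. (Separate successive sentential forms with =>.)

S => big S => big F S runs => big X north X S runs => big big north X S runs => big big north big S runs => big big north big big S runs => big big north big big runs big runs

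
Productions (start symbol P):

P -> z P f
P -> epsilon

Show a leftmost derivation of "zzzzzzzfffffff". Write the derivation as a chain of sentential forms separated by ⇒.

P ⇒ zPf   [P -> z P f]
zPf ⇒ zzPff   [P -> z P f]
zzPff ⇒ zzzPfff   [P -> z P f]
zzzPfff ⇒ zzzzPffff   [P -> z P f]
zzzzPffff ⇒ zzzzzPfffff   [P -> z P f]
zzzzzPfffff ⇒ zzzzzzPffffff   [P -> z P f]
zzzzzzPffffff ⇒ zzzzzzzPfffffff   [P -> z P f]
zzzzzzzPfffffff ⇒ zzzzzzzfffffff   [P -> epsilon]

P ⇒ zPf ⇒ zzPff ⇒ zzzPfff ⇒ zzzzPffff ⇒ zzzzzPfffff ⇒ zzzzzzPffffff ⇒ zzzzzzzPfffffff ⇒ zzzzzzzfffffff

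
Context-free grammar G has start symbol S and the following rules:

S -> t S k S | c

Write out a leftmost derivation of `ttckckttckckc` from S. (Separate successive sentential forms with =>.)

S => tSkS => ttSkSkS => ttckSkS => ttckckS => ttckcktSkS => ttckckttSkSkS => ttckckttckSkS => ttckckttckckS => ttckckttckckc

S => tSkS   [S -> t S k S]
tSkS => ttSkSkS   [S -> t S k S]
ttSkSkS => ttckSkS   [S -> c]
ttckSkS => ttckckS   [S -> c]
ttckckS => ttckcktSkS   [S -> t S k S]
ttckcktSkS => ttckckttSkSkS   [S -> t S k S]
ttckckttSkSkS => ttckckttckSkS   [S -> c]
ttckckttckSkS => ttckckttckckS   [S -> c]
ttckckttckckS => ttckckttckckc   [S -> c]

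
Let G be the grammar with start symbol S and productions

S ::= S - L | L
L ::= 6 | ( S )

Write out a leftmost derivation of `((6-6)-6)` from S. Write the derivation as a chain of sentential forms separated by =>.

S => L => (S) => (S-L) => (L-L) => ((S)-L) => ((S-L)-L) => ((L-L)-L) => ((6-L)-L) => ((6-6)-L) => ((6-6)-6)

S => L   [S ::= L]
L => (S)   [L ::= ( S )]
(S) => (S-L)   [S ::= S - L]
(S-L) => (L-L)   [S ::= L]
(L-L) => ((S)-L)   [L ::= ( S )]
((S)-L) => ((S-L)-L)   [S ::= S - L]
((S-L)-L) => ((L-L)-L)   [S ::= L]
((L-L)-L) => ((6-L)-L)   [L ::= 6]
((6-L)-L) => ((6-6)-L)   [L ::= 6]
((6-6)-L) => ((6-6)-6)   [L ::= 6]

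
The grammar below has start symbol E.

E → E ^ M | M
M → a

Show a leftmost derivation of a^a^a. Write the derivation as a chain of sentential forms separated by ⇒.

E ⇒ E^M   [E → E ^ M]
E^M ⇒ E^M^M   [E → E ^ M]
E^M^M ⇒ M^M^M   [E → M]
M^M^M ⇒ a^M^M   [M → a]
a^M^M ⇒ a^a^M   [M → a]
a^a^M ⇒ a^a^a   [M → a]

E⇒E^M⇒E^M^M⇒M^M^M⇒a^M^M⇒a^a^M⇒a^a^a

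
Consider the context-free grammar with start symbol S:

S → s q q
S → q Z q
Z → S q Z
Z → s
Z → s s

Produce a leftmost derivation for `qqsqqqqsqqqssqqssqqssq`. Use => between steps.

S => qZq   [S → q Z q]
qZq => qSqZq   [Z → S q Z]
qSqZq => qqZqqZq   [S → q Z q]
qqZqqZq => qqSqZqqZq   [Z → S q Z]
qqSqZqqZq => qqsqqqZqqZq   [S → s q q]
qqsqqqZqqZq => qqsqqqSqZqqZq   [Z → S q Z]
qqsqqqSqZqqZq => qqsqqqqZqqZqqZq   [S → q Z q]
qqsqqqqZqqZqqZq => qqsqqqqSqZqqZqqZq   [Z → S q Z]
qqsqqqqSqZqqZqqZq => qqsqqqqsqqqZqqZqqZq   [S → s q q]
qqsqqqqsqqqZqqZqqZq => qqsqqqqsqqqssqqZqqZq   [Z → s s]
qqsqqqqsqqqssqqZqqZq => qqsqqqqsqqqssqqssqqZq   [Z → s s]
qqsqqqqsqqqssqqssqqZq => qqsqqqqsqqqssqqssqqssq   [Z → s s]

S=>qZq=>qSqZq=>qqZqqZq=>qqSqZqqZq=>qqsqqqZqqZq=>qqsqqqSqZqqZq=>qqsqqqqZqqZqqZq=>qqsqqqqSqZqqZqqZq=>qqsqqqqsqqqZqqZqqZq=>qqsqqqqsqqqssqqZqqZq=>qqsqqqqsqqqssqqssqqZq=>qqsqqqqsqqqssqqssqqssq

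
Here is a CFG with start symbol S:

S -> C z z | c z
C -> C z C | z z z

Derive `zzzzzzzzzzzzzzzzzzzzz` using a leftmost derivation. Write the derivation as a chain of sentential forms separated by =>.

S => Czz => CzCzz => zzzzCzz => zzzzCzCzz => zzzzzzzzCzz => zzzzzzzzCzCzz => zzzzzzzzCzCzCzz => zzzzzzzzzzzzCzCzz => zzzzzzzzzzzzzzzzCzz => zzzzzzzzzzzzzzzzzzzzz

S => Czz   [S -> C z z]
Czz => CzCzz   [C -> C z C]
CzCzz => zzzzCzz   [C -> z z z]
zzzzCzz => zzzzCzCzz   [C -> C z C]
zzzzCzCzz => zzzzzzzzCzz   [C -> z z z]
zzzzzzzzCzz => zzzzzzzzCzCzz   [C -> C z C]
zzzzzzzzCzCzz => zzzzzzzzCzCzCzz   [C -> C z C]
zzzzzzzzCzCzCzz => zzzzzzzzzzzzCzCzz   [C -> z z z]
zzzzzzzzzzzzCzCzz => zzzzzzzzzzzzzzzzCzz   [C -> z z z]
zzzzzzzzzzzzzzzzCzz => zzzzzzzzzzzzzzzzzzzzz   [C -> z z z]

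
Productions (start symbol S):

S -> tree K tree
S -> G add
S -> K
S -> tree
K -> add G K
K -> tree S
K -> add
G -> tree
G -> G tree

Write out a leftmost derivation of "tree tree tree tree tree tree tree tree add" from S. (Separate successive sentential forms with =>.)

S => G add => G tree add => G tree tree add => G tree tree tree add => G tree tree tree tree add => G tree tree tree tree tree add => G tree tree tree tree tree tree add => G tree tree tree tree tree tree tree add => tree tree tree tree tree tree tree tree add

S => G add   [S -> G add]
G add => G tree add   [G -> G tree]
G tree add => G tree tree add   [G -> G tree]
G tree tree add => G tree tree tree add   [G -> G tree]
G tree tree tree add => G tree tree tree tree add   [G -> G tree]
G tree tree tree tree add => G tree tree tree tree tree add   [G -> G tree]
G tree tree tree tree tree add => G tree tree tree tree tree tree add   [G -> G tree]
G tree tree tree tree tree tree add => G tree tree tree tree tree tree tree add   [G -> G tree]
G tree tree tree tree tree tree tree add => tree tree tree tree tree tree tree tree add   [G -> tree]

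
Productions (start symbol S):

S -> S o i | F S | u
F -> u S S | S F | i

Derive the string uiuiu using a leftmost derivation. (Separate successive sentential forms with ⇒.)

S ⇒ FS ⇒ SFS ⇒ uFS ⇒ uSFS ⇒ uFSFS ⇒ uiSFS ⇒ uiuFS ⇒ uiuiS ⇒ uiuiu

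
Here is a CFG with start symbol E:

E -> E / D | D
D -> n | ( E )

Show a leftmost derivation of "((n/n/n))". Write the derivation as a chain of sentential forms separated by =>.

E => D   [E -> D]
D => (E)   [D -> ( E )]
(E) => (D)   [E -> D]
(D) => ((E))   [D -> ( E )]
((E)) => ((E/D))   [E -> E / D]
((E/D)) => ((E/D/D))   [E -> E / D]
((E/D/D)) => ((D/D/D))   [E -> D]
((D/D/D)) => ((n/D/D))   [D -> n]
((n/D/D)) => ((n/n/D))   [D -> n]
((n/n/D)) => ((n/n/n))   [D -> n]

E => D => (E) => (D) => ((E)) => ((E/D)) => ((E/D/D)) => ((D/D/D)) => ((n/D/D)) => ((n/n/D)) => ((n/n/n))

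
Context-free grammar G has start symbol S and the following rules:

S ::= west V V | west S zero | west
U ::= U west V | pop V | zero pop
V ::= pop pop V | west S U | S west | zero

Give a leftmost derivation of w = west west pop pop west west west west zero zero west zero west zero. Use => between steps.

S => west V V   [S ::= west V V]
west V V => west S west V   [V ::= S west]
west S west V => west west V V west V   [S ::= west V V]
west west V V west V => west west pop pop V V west V   [V ::= pop pop V]
west west pop pop V V west V => west west pop pop S west V west V   [V ::= S west]
west west pop pop S west V west V => west west pop pop west S zero west V west V   [S ::= west S zero]
west west pop pop west S zero west V west V => west west pop pop west west V V zero west V west V   [S ::= west V V]
west west pop pop west west V V zero west V west V => west west pop pop west west S west V zero west V west V   [V ::= S west]
west west pop pop west west S west V zero west V west V => west west pop pop west west west west V zero west V west V   [S ::= west]
west west pop pop west west west west V zero west V west V => west west pop pop west west west west zero zero west V west V   [V ::= zero]
west west pop pop west west west west zero zero west V west V => west west pop pop west west west west zero zero west zero west V   [V ::= zero]
west west pop pop west west west west zero zero west zero west V => west west pop pop west west west west zero zero west zero west zero   [V ::= zero]

S => west V V => west S west V => west west V V west V => west west pop pop V V west V => west west pop pop S west V west V => west west pop pop west S zero west V west V => west west pop pop west west V V zero west V west V => west west pop pop west west S west V zero west V west V => west west pop pop west west west west V zero west V west V => west west pop pop west west west west zero zero west V west V => west west pop pop west west west west zero zero west zero west V => west west pop pop west west west west zero zero west zero west zero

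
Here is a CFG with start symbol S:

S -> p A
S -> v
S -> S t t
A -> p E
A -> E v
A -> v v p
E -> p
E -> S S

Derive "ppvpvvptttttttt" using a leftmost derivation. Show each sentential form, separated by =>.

S => Stt => Stttt => Stttttt => pAtttttt => ppEtttttt => ppSStttttt => ppvStttttt => ppvStttttttt => ppvpAtttttttt => ppvpvvptttttttt

S => Stt   [S -> S t t]
Stt => Stttt   [S -> S t t]
Stttt => Stttttt   [S -> S t t]
Stttttt => pAtttttt   [S -> p A]
pAtttttt => ppEtttttt   [A -> p E]
ppEtttttt => ppSStttttt   [E -> S S]
ppSStttttt => ppvStttttt   [S -> v]
ppvStttttt => ppvStttttttt   [S -> S t t]
ppvStttttttt => ppvpAtttttttt   [S -> p A]
ppvpAtttttttt => ppvpvvptttttttt   [A -> v v p]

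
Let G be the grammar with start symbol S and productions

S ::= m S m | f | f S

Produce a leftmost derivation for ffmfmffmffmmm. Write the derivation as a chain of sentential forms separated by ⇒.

S ⇒ fS   [S ::= f S]
fS ⇒ ffS   [S ::= f S]
ffS ⇒ ffmSm   [S ::= m S m]
ffmSm ⇒ ffmfSm   [S ::= f S]
ffmfSm ⇒ ffmfmSmm   [S ::= m S m]
ffmfmSmm ⇒ ffmfmfSmm   [S ::= f S]
ffmfmfSmm ⇒ ffmfmffSmm   [S ::= f S]
ffmfmffSmm ⇒ ffmfmffmSmmm   [S ::= m S m]
ffmfmffmSmmm ⇒ ffmfmffmfSmmm   [S ::= f S]
ffmfmffmfSmmm ⇒ ffmfmffmffmmm   [S ::= f]

S⇒fS⇒ffS⇒ffmSm⇒ffmfSm⇒ffmfmSmm⇒ffmfmfSmm⇒ffmfmffSmm⇒ffmfmffmSmmm⇒ffmfmffmfSmmm⇒ffmfmffmffmmm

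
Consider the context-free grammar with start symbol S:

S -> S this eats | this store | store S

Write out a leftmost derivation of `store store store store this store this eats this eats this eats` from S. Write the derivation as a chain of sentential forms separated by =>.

S => store S => store store S => store store S this eats => store store store S this eats => store store store S this eats this eats => store store store store S this eats this eats => store store store store S this eats this eats this eats => store store store store this store this eats this eats this eats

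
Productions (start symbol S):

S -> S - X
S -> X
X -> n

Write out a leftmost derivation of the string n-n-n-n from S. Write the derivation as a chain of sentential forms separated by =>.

S => S-X => S-X-X => S-X-X-X => X-X-X-X => n-X-X-X => n-n-X-X => n-n-n-X => n-n-n-n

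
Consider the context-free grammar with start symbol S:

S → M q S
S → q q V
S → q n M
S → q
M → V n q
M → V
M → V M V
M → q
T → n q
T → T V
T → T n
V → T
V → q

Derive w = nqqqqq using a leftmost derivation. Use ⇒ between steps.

S ⇒ MqS ⇒ VqS ⇒ TqS ⇒ nqqS ⇒ nqqMqS ⇒ nqqqqS ⇒ nqqqqq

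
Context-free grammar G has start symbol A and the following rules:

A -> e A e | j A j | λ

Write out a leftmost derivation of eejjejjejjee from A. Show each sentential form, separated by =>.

A => eAe => eeAee => eejAjee => eejjAjjee => eejjeAejjee => eejjejAjejjee => eejjejjejjee

A => eAe   [A -> e A e]
eAe => eeAee   [A -> e A e]
eeAee => eejAjee   [A -> j A j]
eejAjee => eejjAjjee   [A -> j A j]
eejjAjjee => eejjeAejjee   [A -> e A e]
eejjeAejjee => eejjejAjejjee   [A -> j A j]
eejjejAjejjee => eejjejjejjee   [A -> λ]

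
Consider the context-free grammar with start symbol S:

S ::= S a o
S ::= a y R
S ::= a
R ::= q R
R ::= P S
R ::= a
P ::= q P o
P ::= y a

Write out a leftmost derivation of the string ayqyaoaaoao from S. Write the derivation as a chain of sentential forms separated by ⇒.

S ⇒ Sao   [S ::= S a o]
Sao ⇒ Saoao   [S ::= S a o]
Saoao ⇒ ayRaoao   [S ::= a y R]
ayRaoao ⇒ ayPSaoao   [R ::= P S]
ayPSaoao ⇒ ayqPoSaoao   [P ::= q P o]
ayqPoSaoao ⇒ ayqyaoSaoao   [P ::= y a]
ayqyaoSaoao ⇒ ayqyaoaaoao   [S ::= a]

S ⇒ Sao ⇒ Saoao ⇒ ayRaoao ⇒ ayPSaoao ⇒ ayqPoSaoao ⇒ ayqyaoSaoao ⇒ ayqyaoaaoao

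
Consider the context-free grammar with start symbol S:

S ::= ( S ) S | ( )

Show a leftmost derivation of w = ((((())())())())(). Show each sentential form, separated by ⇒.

S⇒(S)S⇒((S)S)S⇒(((S)S)S)S⇒((((S)S)S)S)S⇒((((())S)S)S)S⇒((((())())S)S)S⇒((((())())())S)S⇒((((())())())())S⇒((((())())())())()

S ⇒ (S)S   [S ::= ( S ) S]
(S)S ⇒ ((S)S)S   [S ::= ( S ) S]
((S)S)S ⇒ (((S)S)S)S   [S ::= ( S ) S]
(((S)S)S)S ⇒ ((((S)S)S)S)S   [S ::= ( S ) S]
((((S)S)S)S)S ⇒ ((((())S)S)S)S   [S ::= ( )]
((((())S)S)S)S ⇒ ((((())())S)S)S   [S ::= ( )]
((((())())S)S)S ⇒ ((((())())())S)S   [S ::= ( )]
((((())())())S)S ⇒ ((((())())())())S   [S ::= ( )]
((((())())())())S ⇒ ((((())())())())()   [S ::= ( )]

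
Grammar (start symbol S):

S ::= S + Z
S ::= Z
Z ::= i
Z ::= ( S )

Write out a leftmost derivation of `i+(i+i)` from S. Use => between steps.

S => S+Z   [S ::= S + Z]
S+Z => Z+Z   [S ::= Z]
Z+Z => i+Z   [Z ::= i]
i+Z => i+(S)   [Z ::= ( S )]
i+(S) => i+(S+Z)   [S ::= S + Z]
i+(S+Z) => i+(Z+Z)   [S ::= Z]
i+(Z+Z) => i+(i+Z)   [Z ::= i]
i+(i+Z) => i+(i+i)   [Z ::= i]

S => S+Z => Z+Z => i+Z => i+(S) => i+(S+Z) => i+(Z+Z) => i+(i+Z) => i+(i+i)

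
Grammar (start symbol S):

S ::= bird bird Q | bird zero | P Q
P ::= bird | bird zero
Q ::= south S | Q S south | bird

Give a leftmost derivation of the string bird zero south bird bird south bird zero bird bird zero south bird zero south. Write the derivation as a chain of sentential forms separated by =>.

S => P Q   [S ::= P Q]
P Q => bird zero Q   [P ::= bird zero]
bird zero Q => bird zero Q S south   [Q ::= Q S south]
bird zero Q S south => bird zero south S S south   [Q ::= south S]
bird zero south S S south => bird zero south bird bird Q S south   [S ::= bird bird Q]
bird zero south bird bird Q S south => bird zero south bird bird south S S south   [Q ::= south S]
bird zero south bird bird south S S south => bird zero south bird bird south P Q S south   [S ::= P Q]
bird zero south bird bird south P Q S south => bird zero south bird bird south bird zero Q S south   [P ::= bird zero]
bird zero south bird bird south bird zero Q S south => bird zero south bird bird south bird zero Q S south S south   [Q ::= Q S south]
bird zero south bird bird south bird zero Q S south S south => bird zero south bird bird south bird zero bird S south S south   [Q ::= bird]
bird zero south bird bird south bird zero bird S south S south => bird zero south bird bird south bird zero bird bird zero south S south   [S ::= bird zero]
bird zero south bird bird south bird zero bird bird zero south S south => bird zero south bird bird south bird zero bird bird zero south bird zero south   [S ::= bird zero]

S => P Q => bird zero Q => bird zero Q S south => bird zero south S S south => bird zero south bird bird Q S south => bird zero south bird bird south S S south => bird zero south bird bird south P Q S south => bird zero south bird bird south bird zero Q S south => bird zero south bird bird south bird zero Q S south S south => bird zero south bird bird south bird zero bird S south S south => bird zero south bird bird south bird zero bird bird zero south S south => bird zero south bird bird south bird zero bird bird zero south bird zero south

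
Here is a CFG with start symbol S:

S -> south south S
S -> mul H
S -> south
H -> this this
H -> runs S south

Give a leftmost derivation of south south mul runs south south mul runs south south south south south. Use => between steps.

S => south south S => south south mul H => south south mul runs S south => south south mul runs south south S south => south south mul runs south south mul H south => south south mul runs south south mul runs S south south => south south mul runs south south mul runs south south S south south => south south mul runs south south mul runs south south south south south

S => south south S   [S -> south south S]
south south S => south south mul H   [S -> mul H]
south south mul H => south south mul runs S south   [H -> runs S south]
south south mul runs S south => south south mul runs south south S south   [S -> south south S]
south south mul runs south south S south => south south mul runs south south mul H south   [S -> mul H]
south south mul runs south south mul H south => south south mul runs south south mul runs S south south   [H -> runs S south]
south south mul runs south south mul runs S south south => south south mul runs south south mul runs south south S south south   [S -> south south S]
south south mul runs south south mul runs south south S south south => south south mul runs south south mul runs south south south south south   [S -> south]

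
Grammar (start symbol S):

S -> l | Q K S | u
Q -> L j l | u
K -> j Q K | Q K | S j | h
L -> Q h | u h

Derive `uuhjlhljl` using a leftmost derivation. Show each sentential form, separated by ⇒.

S ⇒ QKS   [S -> Q K S]
QKS ⇒ uKS   [Q -> u]
uKS ⇒ uSjS   [K -> S j]
uSjS ⇒ uQKSjS   [S -> Q K S]
uQKSjS ⇒ uLjlKSjS   [Q -> L j l]
uLjlKSjS ⇒ uuhjlKSjS   [L -> u h]
uuhjlKSjS ⇒ uuhjlhSjS   [K -> h]
uuhjlhSjS ⇒ uuhjlhljS   [S -> l]
uuhjlhljS ⇒ uuhjlhljl   [S -> l]

S ⇒ QKS ⇒ uKS ⇒ uSjS ⇒ uQKSjS ⇒ uLjlKSjS ⇒ uuhjlKSjS ⇒ uuhjlhSjS ⇒ uuhjlhljS ⇒ uuhjlhljl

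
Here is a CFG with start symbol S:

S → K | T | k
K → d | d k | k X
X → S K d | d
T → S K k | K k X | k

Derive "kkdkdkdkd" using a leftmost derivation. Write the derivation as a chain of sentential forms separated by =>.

S => T   [S → T]
T => KkX   [T → K k X]
KkX => kXkX   [K → k X]
kXkX => kSKdkX   [X → S K d]
kSKdkX => kTKdkX   [S → T]
kTKdkX => kSKkKdkX   [T → S K k]
kSKkKdkX => kkKkKdkX   [S → k]
kkKkKdkX => kkdkKdkX   [K → d]
kkdkKdkX => kkdkdkdkX   [K → d k]
kkdkdkdkX => kkdkdkdkd   [X → d]

S => T => KkX => kXkX => kSKdkX => kTKdkX => kSKkKdkX => kkKkKdkX => kkdkKdkX => kkdkdkdkX => kkdkdkdkd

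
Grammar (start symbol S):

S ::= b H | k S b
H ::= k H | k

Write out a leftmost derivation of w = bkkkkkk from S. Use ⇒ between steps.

S ⇒ bH ⇒ bkH ⇒ bkkH ⇒ bkkkH ⇒ bkkkkH ⇒ bkkkkkH ⇒ bkkkkkk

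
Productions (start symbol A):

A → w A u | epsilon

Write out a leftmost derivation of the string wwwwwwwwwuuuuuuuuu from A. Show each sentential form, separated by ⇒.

A ⇒ wAu ⇒ wwAuu ⇒ wwwAuuu ⇒ wwwwAuuuu ⇒ wwwwwAuuuuu ⇒ wwwwwwAuuuuuu ⇒ wwwwwwwAuuuuuuu ⇒ wwwwwwwwAuuuuuuuu ⇒ wwwwwwwwwAuuuuuuuuu ⇒ wwwwwwwwwuuuuuuuuu

A ⇒ wAu   [A → w A u]
wAu ⇒ wwAuu   [A → w A u]
wwAuu ⇒ wwwAuuu   [A → w A u]
wwwAuuu ⇒ wwwwAuuuu   [A → w A u]
wwwwAuuuu ⇒ wwwwwAuuuuu   [A → w A u]
wwwwwAuuuuu ⇒ wwwwwwAuuuuuu   [A → w A u]
wwwwwwAuuuuuu ⇒ wwwwwwwAuuuuuuu   [A → w A u]
wwwwwwwAuuuuuuu ⇒ wwwwwwwwAuuuuuuuu   [A → w A u]
wwwwwwwwAuuuuuuuu ⇒ wwwwwwwwwAuuuuuuuuu   [A → w A u]
wwwwwwwwwAuuuuuuuuu ⇒ wwwwwwwwwuuuuuuuuu   [A → epsilon]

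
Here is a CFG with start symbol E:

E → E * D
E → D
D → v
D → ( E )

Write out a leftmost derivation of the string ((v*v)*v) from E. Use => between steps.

E => D => (E) => (E*D) => (D*D) => ((E)*D) => ((E*D)*D) => ((D*D)*D) => ((v*D)*D) => ((v*v)*D) => ((v*v)*v)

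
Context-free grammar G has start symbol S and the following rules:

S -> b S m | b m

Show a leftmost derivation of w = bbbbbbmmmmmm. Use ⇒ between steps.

S ⇒ bSm   [S -> b S m]
bSm ⇒ bbSmm   [S -> b S m]
bbSmm ⇒ bbbSmmm   [S -> b S m]
bbbSmmm ⇒ bbbbSmmmm   [S -> b S m]
bbbbSmmmm ⇒ bbbbbSmmmmm   [S -> b S m]
bbbbbSmmmmm ⇒ bbbbbbmmmmmm   [S -> b m]

S ⇒ bSm ⇒ bbSmm ⇒ bbbSmmm ⇒ bbbbSmmmm ⇒ bbbbbSmmmmm ⇒ bbbbbbmmmmmm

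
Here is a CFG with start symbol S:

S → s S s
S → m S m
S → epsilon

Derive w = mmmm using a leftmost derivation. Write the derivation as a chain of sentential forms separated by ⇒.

S ⇒ mSm ⇒ mmSmm ⇒ mmmm

S ⇒ mSm   [S → m S m]
mSm ⇒ mmSmm   [S → m S m]
mmSmm ⇒ mmmm   [S → epsilon]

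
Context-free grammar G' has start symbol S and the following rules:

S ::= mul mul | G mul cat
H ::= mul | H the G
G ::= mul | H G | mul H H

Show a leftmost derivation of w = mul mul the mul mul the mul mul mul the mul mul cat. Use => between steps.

S => G mul cat   [S ::= G mul cat]
G mul cat => mul H H mul cat   [G ::= mul H H]
mul H H mul cat => mul H the G H mul cat   [H ::= H the G]
mul H the G H mul cat => mul mul the G H mul cat   [H ::= mul]
mul mul the G H mul cat => mul mul the mul H mul cat   [G ::= mul]
mul mul the mul H mul cat => mul mul the mul H the G mul cat   [H ::= H the G]
mul mul the mul H the G mul cat => mul mul the mul H the G the G mul cat   [H ::= H the G]
mul mul the mul H the G the G mul cat => mul mul the mul mul the G the G mul cat   [H ::= mul]
mul mul the mul mul the G the G mul cat => mul mul the mul mul the H G the G mul cat   [G ::= H G]
mul mul the mul mul the H G the G mul cat => mul mul the mul mul the mul G the G mul cat   [H ::= mul]
mul mul the mul mul the mul G the G mul cat => mul mul the mul mul the mul H G the G mul cat   [G ::= H G]
mul mul the mul mul the mul H G the G mul cat => mul mul the mul mul the mul mul G the G mul cat   [H ::= mul]
mul mul the mul mul the mul mul G the G mul cat => mul mul the mul mul the mul mul mul the G mul cat   [G ::= mul]
mul mul the mul mul the mul mul mul the G mul cat => mul mul the mul mul the mul mul mul the mul mul cat   [G ::= mul]

S => G mul cat => mul H H mul cat => mul H the G H mul cat => mul mul the G H mul cat => mul mul the mul H mul cat => mul mul the mul H the G mul cat => mul mul the mul H the G the G mul cat => mul mul the mul mul the G the G mul cat => mul mul the mul mul the H G the G mul cat => mul mul the mul mul the mul G the G mul cat => mul mul the mul mul the mul H G the G mul cat => mul mul the mul mul the mul mul G the G mul cat => mul mul the mul mul the mul mul mul the G mul cat => mul mul the mul mul the mul mul mul the mul mul cat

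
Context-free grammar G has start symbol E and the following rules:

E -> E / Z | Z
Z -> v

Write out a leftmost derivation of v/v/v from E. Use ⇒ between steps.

E⇒E/Z⇒E/Z/Z⇒Z/Z/Z⇒v/Z/Z⇒v/v/Z⇒v/v/v

E ⇒ E/Z   [E -> E / Z]
E/Z ⇒ E/Z/Z   [E -> E / Z]
E/Z/Z ⇒ Z/Z/Z   [E -> Z]
Z/Z/Z ⇒ v/Z/Z   [Z -> v]
v/Z/Z ⇒ v/v/Z   [Z -> v]
v/v/Z ⇒ v/v/v   [Z -> v]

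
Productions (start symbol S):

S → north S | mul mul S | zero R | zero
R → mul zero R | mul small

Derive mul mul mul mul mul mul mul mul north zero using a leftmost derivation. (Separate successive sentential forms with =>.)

S => mul mul S => mul mul mul mul S => mul mul mul mul mul mul S => mul mul mul mul mul mul mul mul S => mul mul mul mul mul mul mul mul north S => mul mul mul mul mul mul mul mul north zero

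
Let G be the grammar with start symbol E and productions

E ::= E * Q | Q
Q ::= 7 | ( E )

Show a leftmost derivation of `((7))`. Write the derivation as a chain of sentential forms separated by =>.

E => Q   [E ::= Q]
Q => (E)   [Q ::= ( E )]
(E) => (Q)   [E ::= Q]
(Q) => ((E))   [Q ::= ( E )]
((E)) => ((Q))   [E ::= Q]
((Q)) => ((7))   [Q ::= 7]

E=>Q=>(E)=>(Q)=>((E))=>((Q))=>((7))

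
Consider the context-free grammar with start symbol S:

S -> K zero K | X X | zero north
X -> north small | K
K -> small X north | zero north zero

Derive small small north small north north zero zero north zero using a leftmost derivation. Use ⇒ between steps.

S ⇒ K zero K ⇒ small X north zero K ⇒ small K north zero K ⇒ small small X north north zero K ⇒ small small north small north north zero K ⇒ small small north small north north zero zero north zero

S ⇒ K zero K   [S -> K zero K]
K zero K ⇒ small X north zero K   [K -> small X north]
small X north zero K ⇒ small K north zero K   [X -> K]
small K north zero K ⇒ small small X north north zero K   [K -> small X north]
small small X north north zero K ⇒ small small north small north north zero K   [X -> north small]
small small north small north north zero K ⇒ small small north small north north zero zero north zero   [K -> zero north zero]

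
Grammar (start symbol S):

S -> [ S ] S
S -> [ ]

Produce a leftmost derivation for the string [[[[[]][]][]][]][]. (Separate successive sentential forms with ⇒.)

S ⇒ [S]S   [S -> [ S ] S]
[S]S ⇒ [[S]S]S   [S -> [ S ] S]
[[S]S]S ⇒ [[[S]S]S]S   [S -> [ S ] S]
[[[S]S]S]S ⇒ [[[[S]S]S]S]S   [S -> [ S ] S]
[[[[S]S]S]S]S ⇒ [[[[[]]S]S]S]S   [S -> [ ]]
[[[[[]]S]S]S]S ⇒ [[[[[]][]]S]S]S   [S -> [ ]]
[[[[[]][]]S]S]S ⇒ [[[[[]][]][]]S]S   [S -> [ ]]
[[[[[]][]][]]S]S ⇒ [[[[[]][]][]][]]S   [S -> [ ]]
[[[[[]][]][]][]]S ⇒ [[[[[]][]][]][]][]   [S -> [ ]]

S ⇒ [S]S ⇒ [[S]S]S ⇒ [[[S]S]S]S ⇒ [[[[S]S]S]S]S ⇒ [[[[[]]S]S]S]S ⇒ [[[[[]][]]S]S]S ⇒ [[[[[]][]][]]S]S ⇒ [[[[[]][]][]][]]S ⇒ [[[[[]][]][]][]][]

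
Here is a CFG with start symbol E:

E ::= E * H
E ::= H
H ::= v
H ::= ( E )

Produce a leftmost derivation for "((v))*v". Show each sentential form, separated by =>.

E=>E*H=>H*H=>(E)*H=>(H)*H=>((E))*H=>((H))*H=>((v))*H=>((v))*v

E => E*H   [E ::= E * H]
E*H => H*H   [E ::= H]
H*H => (E)*H   [H ::= ( E )]
(E)*H => (H)*H   [E ::= H]
(H)*H => ((E))*H   [H ::= ( E )]
((E))*H => ((H))*H   [E ::= H]
((H))*H => ((v))*H   [H ::= v]
((v))*H => ((v))*v   [H ::= v]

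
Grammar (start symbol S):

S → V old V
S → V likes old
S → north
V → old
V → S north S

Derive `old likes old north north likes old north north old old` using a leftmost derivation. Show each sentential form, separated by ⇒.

S ⇒ V old V ⇒ S north S old V ⇒ V likes old north S old V ⇒ S north S likes old north S old V ⇒ V likes old north S likes old north S old V ⇒ old likes old north S likes old north S old V ⇒ old likes old north north likes old north S old V ⇒ old likes old north north likes old north north old V ⇒ old likes old north north likes old north north old old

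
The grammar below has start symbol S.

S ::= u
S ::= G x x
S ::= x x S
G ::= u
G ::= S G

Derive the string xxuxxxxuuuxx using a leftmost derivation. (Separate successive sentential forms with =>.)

S => xxS => xxGxx => xxSGxx => xxGxxGxx => xxuxxGxx => xxuxxSGxx => xxuxxxxSGxx => xxuxxxxuGxx => xxuxxxxuSGxx => xxuxxxxuuGxx => xxuxxxxuuuxx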